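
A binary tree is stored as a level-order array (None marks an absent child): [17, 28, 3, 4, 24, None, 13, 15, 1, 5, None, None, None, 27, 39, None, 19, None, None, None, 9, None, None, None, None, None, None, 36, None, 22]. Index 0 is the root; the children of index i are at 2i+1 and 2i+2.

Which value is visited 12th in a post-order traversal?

39

Post-order visits the left subtree, then the right subtree, then the node.
At 17: go left to 28.
  At 28: go left to 4.
    At 4: go left to 15.
      At 15: no left child.
      At 15: go right to 19.
        19 is a leaf — visit 19.
      Visit 15.
    At 4: go right to 1.
      1 is a leaf — visit 1.
    Visit 4.
  At 28: go right to 24.
    At 24: go left to 5.
      At 5: no left child.
      At 5: go right to 9.
        9 is a leaf — visit 9.
      Visit 5.
    At 24: no right child.
    Visit 24.
  Visit 28.
At 17: go right to 3.
  At 3: no left child.
  At 3: go right to 13.
    At 13: go left to 27.
      At 27: go left to 36.
        36 is a leaf — visit 36.
      At 27: no right child.
      Visit 27.
    At 13: go right to 39.
      At 39: go left to 22.
        22 is a leaf — visit 22.
      At 39: no right child.
      Visit 39.
    Visit 13.
  Visit 3.
Visit 17.
Full post-order sequence: 19, 15, 1, 4, 9, 5, 24, 28, 36, 27, 22, 39, 13, 3, 17.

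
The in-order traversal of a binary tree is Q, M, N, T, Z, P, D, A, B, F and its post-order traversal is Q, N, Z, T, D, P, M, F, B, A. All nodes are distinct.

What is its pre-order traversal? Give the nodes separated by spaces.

A M Q P T N Z D B F

The last element of post-order is the root; it splits in-order into left and right subtrees.
Root A: left subtree has 7 nodes {Q, M, N, T, Z, P, D}, right has 2 {B, F}.
  Root M: left subtree has 1 node {Q}, right has 5 {N, T, Z, P, D}.
    Root P: left subtree has 3 nodes {N, T, Z}, right has 1 {D}.
      Root T: left subtree has 1 node {N}, right has 1 {Z}.
  Root B: left subtree has 0 nodes { }, right has 1 {F}.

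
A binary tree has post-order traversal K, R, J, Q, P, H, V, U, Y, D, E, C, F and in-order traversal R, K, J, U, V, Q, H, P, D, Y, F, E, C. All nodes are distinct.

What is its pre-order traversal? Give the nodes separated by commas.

F, D, U, J, R, K, V, H, Q, P, Y, C, E

The last element of post-order is the root; it splits in-order into left and right subtrees.
Root F: left subtree has 10 nodes {R, K, J, U, V, Q, H, P, D, Y}, right has 2 {E, C}.
  Root D: left subtree has 8 nodes {R, K, J, U, V, Q, H, P}, right has 1 {Y}.
    Root U: left subtree has 3 nodes {R, K, J}, right has 4 {V, Q, H, P}.
      Root J: left subtree has 2 nodes {R, K}, right has 0 { }.
        Root R: left subtree has 0 nodes { }, right has 1 {K}.
      Root V: left subtree has 0 nodes { }, right has 3 {Q, H, P}.
        Root H: left subtree has 1 node {Q}, right has 1 {P}.
  Root C: left subtree has 1 node {E}, right has 0 { }.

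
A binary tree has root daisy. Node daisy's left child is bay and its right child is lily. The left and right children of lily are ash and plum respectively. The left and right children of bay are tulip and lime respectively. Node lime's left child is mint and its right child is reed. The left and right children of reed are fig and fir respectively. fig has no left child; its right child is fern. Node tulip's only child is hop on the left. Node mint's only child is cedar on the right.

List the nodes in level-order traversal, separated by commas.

daisy, bay, lily, tulip, lime, ash, plum, hop, mint, reed, cedar, fig, fir, fern

Level-order visits nodes level by level from the root, left to right within each level.
Level 0: daisy
Level 1: bay, lily
Level 2: tulip, lime, ash, plum
Level 3: hop, mint, reed
Level 4: cedar, fig, fir
Level 5: fern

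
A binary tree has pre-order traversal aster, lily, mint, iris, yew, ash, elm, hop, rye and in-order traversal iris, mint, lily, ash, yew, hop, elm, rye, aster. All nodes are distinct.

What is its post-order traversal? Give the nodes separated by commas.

The first element of pre-order is the root; it splits in-order into left and right subtrees.
Root aster: left subtree has 8 nodes {iris, mint, lily, ash, yew, hop, elm, rye}, right has 0 { }.
  Root lily: left subtree has 2 nodes {iris, mint}, right has 5 {ash, yew, hop, elm, rye}.
    Root mint: left subtree has 1 node {iris}, right has 0 { }.
    Root yew: left subtree has 1 node {ash}, right has 3 {hop, elm, rye}.
      Root elm: left subtree has 1 node {hop}, right has 1 {rye}.

iris, mint, ash, hop, rye, elm, yew, lily, aster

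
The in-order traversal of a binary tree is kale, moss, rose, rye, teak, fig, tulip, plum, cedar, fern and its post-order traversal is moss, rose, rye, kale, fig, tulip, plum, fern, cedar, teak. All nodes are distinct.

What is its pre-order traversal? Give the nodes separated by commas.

teak, kale, rye, rose, moss, cedar, plum, tulip, fig, fern

The last element of post-order is the root; it splits in-order into left and right subtrees.
Root teak: left subtree has 4 nodes {kale, moss, rose, rye}, right has 5 {fig, tulip, plum, cedar, fern}.
  Root kale: left subtree has 0 nodes { }, right has 3 {moss, rose, rye}.
    Root rye: left subtree has 2 nodes {moss, rose}, right has 0 { }.
      Root rose: left subtree has 1 node {moss}, right has 0 { }.
  Root cedar: left subtree has 3 nodes {fig, tulip, plum}, right has 1 {fern}.
    Root plum: left subtree has 2 nodes {fig, tulip}, right has 0 { }.
      Root tulip: left subtree has 1 node {fig}, right has 0 { }.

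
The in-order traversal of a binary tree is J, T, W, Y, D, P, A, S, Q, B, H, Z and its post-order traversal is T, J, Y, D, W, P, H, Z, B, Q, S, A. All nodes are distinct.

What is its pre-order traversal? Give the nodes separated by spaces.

The last element of post-order is the root; it splits in-order into left and right subtrees.
Root A: left subtree has 6 nodes {J, T, W, Y, D, P}, right has 5 {S, Q, B, H, Z}.
  Root P: left subtree has 5 nodes {J, T, W, Y, D}, right has 0 { }.
    Root W: left subtree has 2 nodes {J, T}, right has 2 {Y, D}.
      Root J: left subtree has 0 nodes { }, right has 1 {T}.
      Root D: left subtree has 1 node {Y}, right has 0 { }.
  Root S: left subtree has 0 nodes { }, right has 4 {Q, B, H, Z}.
    Root Q: left subtree has 0 nodes { }, right has 3 {B, H, Z}.
      Root B: left subtree has 0 nodes { }, right has 2 {H, Z}.
        Root Z: left subtree has 1 node {H}, right has 0 { }.

A P W J T D Y S Q B Z H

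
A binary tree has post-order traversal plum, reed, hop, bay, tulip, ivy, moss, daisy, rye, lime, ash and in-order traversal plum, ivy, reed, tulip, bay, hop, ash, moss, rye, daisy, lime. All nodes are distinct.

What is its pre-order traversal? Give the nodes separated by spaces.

The last element of post-order is the root; it splits in-order into left and right subtrees.
Root ash: left subtree has 6 nodes {plum, ivy, reed, tulip, bay, hop}, right has 4 {moss, rye, daisy, lime}.
  Root ivy: left subtree has 1 node {plum}, right has 4 {reed, tulip, bay, hop}.
    Root tulip: left subtree has 1 node {reed}, right has 2 {bay, hop}.
      Root bay: left subtree has 0 nodes { }, right has 1 {hop}.
  Root lime: left subtree has 3 nodes {moss, rye, daisy}, right has 0 { }.
    Root rye: left subtree has 1 node {moss}, right has 1 {daisy}.

ash ivy plum tulip reed bay hop lime rye moss daisy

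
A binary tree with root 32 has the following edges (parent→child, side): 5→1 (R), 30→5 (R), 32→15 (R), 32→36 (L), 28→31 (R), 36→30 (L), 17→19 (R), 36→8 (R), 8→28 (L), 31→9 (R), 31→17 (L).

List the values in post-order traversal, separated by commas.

Post-order visits the left subtree, then the right subtree, then the node.
At 32: go left to 36.
  At 36: go left to 30.
    At 30: no left child.
    At 30: go right to 5.
      At 5: no left child.
      At 5: go right to 1.
        1 is a leaf — visit 1.
      Visit 5.
    Visit 30.
  At 36: go right to 8.
    At 8: go left to 28.
      At 28: no left child.
      At 28: go right to 31.
        At 31: go left to 17.
          At 17: no left child.
          At 17: go right to 19.
            19 is a leaf — visit 19.
          Visit 17.
        At 31: go right to 9.
          9 is a leaf — visit 9.
        Visit 31.
      Visit 28.
    At 8: no right child.
    Visit 8.
  Visit 36.
At 32: go right to 15.
  15 is a leaf — visit 15.
Visit 32.

1, 5, 30, 19, 17, 9, 31, 28, 8, 36, 15, 32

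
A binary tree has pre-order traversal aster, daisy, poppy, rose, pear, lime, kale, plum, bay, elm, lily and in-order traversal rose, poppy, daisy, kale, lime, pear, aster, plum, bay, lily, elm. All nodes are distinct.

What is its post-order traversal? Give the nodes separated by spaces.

rose poppy kale lime pear daisy lily elm bay plum aster

The first element of pre-order is the root; it splits in-order into left and right subtrees.
Root aster: left subtree has 6 nodes {rose, poppy, daisy, kale, lime, pear}, right has 4 {plum, bay, lily, elm}.
  Root daisy: left subtree has 2 nodes {rose, poppy}, right has 3 {kale, lime, pear}.
    Root poppy: left subtree has 1 node {rose}, right has 0 { }.
    Root pear: left subtree has 2 nodes {kale, lime}, right has 0 { }.
      Root lime: left subtree has 1 node {kale}, right has 0 { }.
  Root plum: left subtree has 0 nodes { }, right has 3 {bay, lily, elm}.
    Root bay: left subtree has 0 nodes { }, right has 2 {lily, elm}.
      Root elm: left subtree has 1 node {lily}, right has 0 { }.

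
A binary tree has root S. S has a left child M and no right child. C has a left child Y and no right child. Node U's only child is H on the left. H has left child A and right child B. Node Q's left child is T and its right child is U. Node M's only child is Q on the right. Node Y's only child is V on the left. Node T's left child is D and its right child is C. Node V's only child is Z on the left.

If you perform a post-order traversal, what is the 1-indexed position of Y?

Post-order visits the left subtree, then the right subtree, then the node.
At S: go left to M.
  At M: no left child.
  At M: go right to Q.
    At Q: go left to T.
      At T: go left to D.
        D is a leaf — visit D.
      At T: go right to C.
        At C: go left to Y.
          At Y: go left to V.
            At V: go left to Z.
              Z is a leaf — visit Z.
            At V: no right child.
            Visit V.
          At Y: no right child.
          Visit Y.
        At C: no right child.
        Visit C.
      Visit T.
    At Q: go right to U.
      At U: go left to H.
        At H: go left to A.
          A is a leaf — visit A.
        At H: go right to B.
          B is a leaf — visit B.
        Visit H.
      At U: no right child.
      Visit U.
    Visit Q.
  Visit M.
At S: no right child.
Visit S.
Full post-order sequence: D, Z, V, Y, C, T, A, B, H, U, Q, M, S.

4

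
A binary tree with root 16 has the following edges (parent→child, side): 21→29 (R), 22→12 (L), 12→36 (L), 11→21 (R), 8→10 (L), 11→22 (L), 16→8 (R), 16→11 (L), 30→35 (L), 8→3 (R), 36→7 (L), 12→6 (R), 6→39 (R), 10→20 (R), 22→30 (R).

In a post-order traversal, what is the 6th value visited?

35

Post-order visits the left subtree, then the right subtree, then the node.
At 16: go left to 11.
  At 11: go left to 22.
    At 22: go left to 12.
      At 12: go left to 36.
        At 36: go left to 7.
          7 is a leaf — visit 7.
        At 36: no right child.
        Visit 36.
      At 12: go right to 6.
        At 6: no left child.
        At 6: go right to 39.
          39 is a leaf — visit 39.
        Visit 6.
      Visit 12.
    At 22: go right to 30.
      At 30: go left to 35.
        35 is a leaf — visit 35.
      At 30: no right child.
      Visit 30.
    Visit 22.
  At 11: go right to 21.
    At 21: no left child.
    At 21: go right to 29.
      29 is a leaf — visit 29.
    Visit 21.
  Visit 11.
At 16: go right to 8.
  At 8: go left to 10.
    At 10: no left child.
    At 10: go right to 20.
      20 is a leaf — visit 20.
    Visit 10.
  At 8: go right to 3.
    3 is a leaf — visit 3.
  Visit 8.
Visit 16.
Full post-order sequence: 7, 36, 39, 6, 12, 35, 30, 22, 29, 21, 11, 20, 10, 3, 8, 16.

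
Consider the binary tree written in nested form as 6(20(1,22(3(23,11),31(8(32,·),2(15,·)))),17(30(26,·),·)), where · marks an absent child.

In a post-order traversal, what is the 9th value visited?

Post-order visits the left subtree, then the right subtree, then the node.
At 6: go left to 20.
  At 20: go left to 1.
    1 is a leaf — visit 1.
  At 20: go right to 22.
    At 22: go left to 3.
      At 3: go left to 23.
        23 is a leaf — visit 23.
      At 3: go right to 11.
        11 is a leaf — visit 11.
      Visit 3.
    At 22: go right to 31.
      At 31: go left to 8.
        At 8: go left to 32.
          32 is a leaf — visit 32.
        At 8: no right child.
        Visit 8.
      At 31: go right to 2.
        At 2: go left to 15.
          15 is a leaf — visit 15.
        At 2: no right child.
        Visit 2.
      Visit 31.
    Visit 22.
  Visit 20.
At 6: go right to 17.
  At 17: go left to 30.
    At 30: go left to 26.
      26 is a leaf — visit 26.
    At 30: no right child.
    Visit 30.
  At 17: no right child.
  Visit 17.
Visit 6.
Full post-order sequence: 1, 23, 11, 3, 32, 8, 15, 2, 31, 22, 20, 26, 30, 17, 6.

31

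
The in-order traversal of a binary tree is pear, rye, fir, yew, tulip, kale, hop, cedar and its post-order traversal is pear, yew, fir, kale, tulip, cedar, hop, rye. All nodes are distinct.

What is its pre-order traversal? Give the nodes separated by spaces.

rye pear hop tulip fir yew kale cedar

The last element of post-order is the root; it splits in-order into left and right subtrees.
Root rye: left subtree has 1 node {pear}, right has 6 {fir, yew, tulip, kale, hop, cedar}.
  Root hop: left subtree has 4 nodes {fir, yew, tulip, kale}, right has 1 {cedar}.
    Root tulip: left subtree has 2 nodes {fir, yew}, right has 1 {kale}.
      Root fir: left subtree has 0 nodes { }, right has 1 {yew}.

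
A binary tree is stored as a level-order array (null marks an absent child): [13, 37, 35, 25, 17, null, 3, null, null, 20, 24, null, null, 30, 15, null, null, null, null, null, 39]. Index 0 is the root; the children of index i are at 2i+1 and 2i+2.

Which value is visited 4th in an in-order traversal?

In-order visits the left subtree, then the node, then the right subtree.
At 13: go left to 37.
  At 37: go left to 25.
    25 is a leaf — visit 25.
  Visit 37.
  At 37: go right to 17.
    At 17: go left to 20.
      At 20: no left child.
      Visit 20.
      At 20: go right to 39.
        39 is a leaf — visit 39.
    Visit 17.
    At 17: go right to 24.
      24 is a leaf — visit 24.
Visit 13.
At 13: go right to 35.
  At 35: no left child.
  Visit 35.
  At 35: go right to 3.
    At 3: go left to 30.
      30 is a leaf — visit 30.
    Visit 3.
    At 3: go right to 15.
      15 is a leaf — visit 15.
Full in-order sequence: 25, 37, 20, 39, 17, 24, 13, 35, 30, 3, 15.

39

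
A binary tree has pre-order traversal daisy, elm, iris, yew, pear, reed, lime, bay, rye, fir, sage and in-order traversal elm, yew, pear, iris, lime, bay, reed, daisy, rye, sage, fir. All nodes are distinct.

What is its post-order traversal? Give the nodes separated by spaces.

The first element of pre-order is the root; it splits in-order into left and right subtrees.
Root daisy: left subtree has 7 nodes {elm, yew, pear, iris, lime, bay, reed}, right has 3 {rye, sage, fir}.
  Root elm: left subtree has 0 nodes { }, right has 6 {yew, pear, iris, lime, bay, reed}.
    Root iris: left subtree has 2 nodes {yew, pear}, right has 3 {lime, bay, reed}.
      Root yew: left subtree has 0 nodes { }, right has 1 {pear}.
      Root reed: left subtree has 2 nodes {lime, bay}, right has 0 { }.
        Root lime: left subtree has 0 nodes { }, right has 1 {bay}.
  Root rye: left subtree has 0 nodes { }, right has 2 {sage, fir}.
    Root fir: left subtree has 1 node {sage}, right has 0 { }.

pear yew bay lime reed iris elm sage fir rye daisy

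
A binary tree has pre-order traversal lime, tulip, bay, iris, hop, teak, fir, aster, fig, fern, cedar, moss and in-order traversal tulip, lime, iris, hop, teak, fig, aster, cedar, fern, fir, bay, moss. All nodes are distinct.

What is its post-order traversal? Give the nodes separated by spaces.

tulip fig cedar fern aster fir teak hop iris moss bay lime

The first element of pre-order is the root; it splits in-order into left and right subtrees.
Root lime: left subtree has 1 node {tulip}, right has 10 {iris, hop, teak, fig, aster, cedar, fern, fir, bay, moss}.
  Root bay: left subtree has 8 nodes {iris, hop, teak, fig, aster, cedar, fern, fir}, right has 1 {moss}.
    Root iris: left subtree has 0 nodes { }, right has 7 {hop, teak, fig, aster, cedar, fern, fir}.
      Root hop: left subtree has 0 nodes { }, right has 6 {teak, fig, aster, cedar, fern, fir}.
        Root teak: left subtree has 0 nodes { }, right has 5 {fig, aster, cedar, fern, fir}.
          Root fir: left subtree has 4 nodes {fig, aster, cedar, fern}, right has 0 { }.
            Root aster: left subtree has 1 node {fig}, right has 2 {cedar, fern}.
              Root fern: left subtree has 1 node {cedar}, right has 0 { }.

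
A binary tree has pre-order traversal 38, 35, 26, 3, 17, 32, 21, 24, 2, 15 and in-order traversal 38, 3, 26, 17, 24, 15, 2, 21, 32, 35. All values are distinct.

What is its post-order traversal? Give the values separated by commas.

The first element of pre-order is the root; it splits in-order into left and right subtrees.
Root 38: left subtree has 0 nodes { }, right has 9 {3, 26, 17, 24, 15, 2, 21, 32, 35}.
  Root 35: left subtree has 8 nodes {3, 26, 17, 24, 15, 2, 21, 32}, right has 0 { }.
    Root 26: left subtree has 1 node {3}, right has 6 {17, 24, 15, 2, 21, 32}.
      Root 17: left subtree has 0 nodes { }, right has 5 {24, 15, 2, 21, 32}.
        Root 32: left subtree has 4 nodes {24, 15, 2, 21}, right has 0 { }.
          Root 21: left subtree has 3 nodes {24, 15, 2}, right has 0 { }.
            Root 24: left subtree has 0 nodes { }, right has 2 {15, 2}.
              Root 2: left subtree has 1 node {15}, right has 0 { }.

3, 15, 2, 24, 21, 32, 17, 26, 35, 38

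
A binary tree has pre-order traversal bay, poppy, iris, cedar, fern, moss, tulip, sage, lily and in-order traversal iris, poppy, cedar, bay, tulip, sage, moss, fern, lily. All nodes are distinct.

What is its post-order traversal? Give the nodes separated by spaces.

The first element of pre-order is the root; it splits in-order into left and right subtrees.
Root bay: left subtree has 3 nodes {iris, poppy, cedar}, right has 5 {tulip, sage, moss, fern, lily}.
  Root poppy: left subtree has 1 node {iris}, right has 1 {cedar}.
  Root fern: left subtree has 3 nodes {tulip, sage, moss}, right has 1 {lily}.
    Root moss: left subtree has 2 nodes {tulip, sage}, right has 0 { }.
      Root tulip: left subtree has 0 nodes { }, right has 1 {sage}.

iris cedar poppy sage tulip moss lily fern bay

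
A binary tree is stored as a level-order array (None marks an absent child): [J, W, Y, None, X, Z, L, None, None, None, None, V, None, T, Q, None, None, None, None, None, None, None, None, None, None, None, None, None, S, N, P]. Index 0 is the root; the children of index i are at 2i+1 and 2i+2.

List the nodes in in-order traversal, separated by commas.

In-order visits the left subtree, then the node, then the right subtree.
At J: go left to W.
  At W: no left child.
  Visit W.
  At W: go right to X.
    X is a leaf — visit X.
Visit J.
At J: go right to Y.
  At Y: go left to Z.
    At Z: go left to V.
      V is a leaf — visit V.
    Visit Z.
    At Z: no right child.
  Visit Y.
  At Y: go right to L.
    At L: go left to T.
      At T: no left child.
      Visit T.
      At T: go right to S.
        S is a leaf — visit S.
    Visit L.
    At L: go right to Q.
      At Q: go left to N.
        N is a leaf — visit N.
      Visit Q.
      At Q: go right to P.
        P is a leaf — visit P.

W, X, J, V, Z, Y, T, S, L, N, Q, P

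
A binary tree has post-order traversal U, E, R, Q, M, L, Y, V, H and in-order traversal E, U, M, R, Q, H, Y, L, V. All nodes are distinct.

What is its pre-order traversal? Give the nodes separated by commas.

H, M, E, U, Q, R, V, Y, L

The last element of post-order is the root; it splits in-order into left and right subtrees.
Root H: left subtree has 5 nodes {E, U, M, R, Q}, right has 3 {Y, L, V}.
  Root M: left subtree has 2 nodes {E, U}, right has 2 {R, Q}.
    Root E: left subtree has 0 nodes { }, right has 1 {U}.
    Root Q: left subtree has 1 node {R}, right has 0 { }.
  Root V: left subtree has 2 nodes {Y, L}, right has 0 { }.
    Root Y: left subtree has 0 nodes { }, right has 1 {L}.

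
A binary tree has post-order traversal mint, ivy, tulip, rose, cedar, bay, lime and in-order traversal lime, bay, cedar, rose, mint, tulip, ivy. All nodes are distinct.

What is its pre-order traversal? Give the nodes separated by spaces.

lime bay cedar rose tulip mint ivy

The last element of post-order is the root; it splits in-order into left and right subtrees.
Root lime: left subtree has 0 nodes { }, right has 6 {bay, cedar, rose, mint, tulip, ivy}.
  Root bay: left subtree has 0 nodes { }, right has 5 {cedar, rose, mint, tulip, ivy}.
    Root cedar: left subtree has 0 nodes { }, right has 4 {rose, mint, tulip, ivy}.
      Root rose: left subtree has 0 nodes { }, right has 3 {mint, tulip, ivy}.
        Root tulip: left subtree has 1 node {mint}, right has 1 {ivy}.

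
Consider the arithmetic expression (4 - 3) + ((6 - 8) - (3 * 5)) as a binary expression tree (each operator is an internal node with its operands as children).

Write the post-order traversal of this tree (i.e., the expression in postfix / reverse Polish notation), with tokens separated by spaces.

4 3 - 6 8 - 3 5 * - +

Post-order on an expression tree gives postfix notation: for each operator, emit left operand, right operand, then the operator.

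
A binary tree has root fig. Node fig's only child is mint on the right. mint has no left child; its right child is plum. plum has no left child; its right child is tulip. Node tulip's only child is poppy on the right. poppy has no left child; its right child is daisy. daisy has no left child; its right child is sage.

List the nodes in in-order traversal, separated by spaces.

fig mint plum tulip poppy daisy sage

In-order visits the left subtree, then the node, then the right subtree.
At fig: no left child.
Visit fig.
At fig: go right to mint.
  At mint: no left child.
  Visit mint.
  At mint: go right to plum.
    At plum: no left child.
    Visit plum.
    At plum: go right to tulip.
      At tulip: no left child.
      Visit tulip.
      At tulip: go right to poppy.
        At poppy: no left child.
        Visit poppy.
        At poppy: go right to daisy.
          At daisy: no left child.
          Visit daisy.
          At daisy: go right to sage.
            sage is a leaf — visit sage.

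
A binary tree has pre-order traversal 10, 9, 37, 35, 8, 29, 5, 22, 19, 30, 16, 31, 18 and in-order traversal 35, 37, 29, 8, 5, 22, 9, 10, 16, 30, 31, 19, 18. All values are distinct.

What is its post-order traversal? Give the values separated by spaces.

The first element of pre-order is the root; it splits in-order into left and right subtrees.
Root 10: left subtree has 7 nodes {35, 37, 29, 8, 5, 22, 9}, right has 5 {16, 30, 31, 19, 18}.
  Root 9: left subtree has 6 nodes {35, 37, 29, 8, 5, 22}, right has 0 { }.
    Root 37: left subtree has 1 node {35}, right has 4 {29, 8, 5, 22}.
      Root 8: left subtree has 1 node {29}, right has 2 {5, 22}.
        Root 5: left subtree has 0 nodes { }, right has 1 {22}.
  Root 19: left subtree has 3 nodes {16, 30, 31}, right has 1 {18}.
    Root 30: left subtree has 1 node {16}, right has 1 {31}.

35 29 22 5 8 37 9 16 31 30 18 19 10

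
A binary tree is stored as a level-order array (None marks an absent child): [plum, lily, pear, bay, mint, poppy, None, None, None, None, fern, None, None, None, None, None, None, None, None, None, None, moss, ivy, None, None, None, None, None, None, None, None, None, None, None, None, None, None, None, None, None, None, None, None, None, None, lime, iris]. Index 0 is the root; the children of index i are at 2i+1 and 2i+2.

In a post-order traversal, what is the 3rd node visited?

Post-order visits the left subtree, then the right subtree, then the node.
At plum: go left to lily.
  At lily: go left to bay.
    bay is a leaf — visit bay.
  At lily: go right to mint.
    At mint: no left child.
    At mint: go right to fern.
      At fern: go left to moss.
        moss is a leaf — visit moss.
      At fern: go right to ivy.
        At ivy: go left to lime.
          lime is a leaf — visit lime.
        At ivy: go right to iris.
          iris is a leaf — visit iris.
        Visit ivy.
      Visit fern.
    Visit mint.
  Visit lily.
At plum: go right to pear.
  At pear: go left to poppy.
    poppy is a leaf — visit poppy.
  At pear: no right child.
  Visit pear.
Visit plum.
Full post-order sequence: bay, moss, lime, iris, ivy, fern, mint, lily, poppy, pear, plum.

lime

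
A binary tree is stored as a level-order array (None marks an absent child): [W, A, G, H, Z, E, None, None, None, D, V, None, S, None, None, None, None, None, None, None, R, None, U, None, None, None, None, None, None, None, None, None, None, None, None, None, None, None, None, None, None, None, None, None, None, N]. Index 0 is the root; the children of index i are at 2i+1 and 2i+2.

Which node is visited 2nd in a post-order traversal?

R

Post-order visits the left subtree, then the right subtree, then the node.
At W: go left to A.
  At A: go left to H.
    H is a leaf — visit H.
  At A: go right to Z.
    At Z: go left to D.
      At D: no left child.
      At D: go right to R.
        R is a leaf — visit R.
      Visit D.
    At Z: go right to V.
      At V: no left child.
      At V: go right to U.
        At U: go left to N.
          N is a leaf — visit N.
        At U: no right child.
        Visit U.
      Visit V.
    Visit Z.
  Visit A.
At W: go right to G.
  At G: go left to E.
    At E: no left child.
    At E: go right to S.
      S is a leaf — visit S.
    Visit E.
  At G: no right child.
  Visit G.
Visit W.
Full post-order sequence: H, R, D, N, U, V, Z, A, S, E, G, W.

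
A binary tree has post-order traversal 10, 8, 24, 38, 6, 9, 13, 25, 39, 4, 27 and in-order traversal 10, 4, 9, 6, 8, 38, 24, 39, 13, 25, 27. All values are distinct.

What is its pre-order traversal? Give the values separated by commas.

27, 4, 10, 39, 9, 6, 38, 8, 24, 25, 13

The last element of post-order is the root; it splits in-order into left and right subtrees.
Root 27: left subtree has 10 nodes {10, 4, 9, 6, 8, 38, 24, 39, 13, 25}, right has 0 { }.
  Root 4: left subtree has 1 node {10}, right has 8 {9, 6, 8, 38, 24, 39, 13, 25}.
    Root 39: left subtree has 5 nodes {9, 6, 8, 38, 24}, right has 2 {13, 25}.
      Root 9: left subtree has 0 nodes { }, right has 4 {6, 8, 38, 24}.
        Root 6: left subtree has 0 nodes { }, right has 3 {8, 38, 24}.
          Root 38: left subtree has 1 node {8}, right has 1 {24}.
      Root 25: left subtree has 1 node {13}, right has 0 { }.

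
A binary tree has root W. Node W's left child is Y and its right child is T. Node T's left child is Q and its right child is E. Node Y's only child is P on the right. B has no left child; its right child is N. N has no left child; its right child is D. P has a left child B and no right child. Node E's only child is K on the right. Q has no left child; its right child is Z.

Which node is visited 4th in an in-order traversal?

In-order visits the left subtree, then the node, then the right subtree.
At W: go left to Y.
  At Y: no left child.
  Visit Y.
  At Y: go right to P.
    At P: go left to B.
      At B: no left child.
      Visit B.
      At B: go right to N.
        At N: no left child.
        Visit N.
        At N: go right to D.
          D is a leaf — visit D.
    Visit P.
    At P: no right child.
Visit W.
At W: go right to T.
  At T: go left to Q.
    At Q: no left child.
    Visit Q.
    At Q: go right to Z.
      Z is a leaf — visit Z.
  Visit T.
  At T: go right to E.
    At E: no left child.
    Visit E.
    At E: go right to K.
      K is a leaf — visit K.
Full in-order sequence: Y, B, N, D, P, W, Q, Z, T, E, K.

D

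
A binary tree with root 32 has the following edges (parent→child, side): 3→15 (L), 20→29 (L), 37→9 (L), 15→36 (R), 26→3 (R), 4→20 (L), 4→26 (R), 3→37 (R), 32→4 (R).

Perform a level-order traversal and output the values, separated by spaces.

Level-order visits nodes level by level from the root, left to right within each level.
Level 0: 32
Level 1: 4
Level 2: 20, 26
Level 3: 29, 3
Level 4: 15, 37
Level 5: 36, 9

32 4 20 26 29 3 15 37 36 9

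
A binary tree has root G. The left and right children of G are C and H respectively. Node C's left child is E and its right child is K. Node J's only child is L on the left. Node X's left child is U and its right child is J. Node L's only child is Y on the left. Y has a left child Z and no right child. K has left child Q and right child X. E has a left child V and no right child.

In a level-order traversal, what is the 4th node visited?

Level-order visits nodes level by level from the root, left to right within each level.
Level 0: G
Level 1: C, H
Level 2: E, K
Level 3: V, Q, X
Level 4: U, J
Level 5: L
Level 6: Y
Level 7: Z
Full level-order sequence: G, C, H, E, K, V, Q, X, U, J, L, Y, Z.

E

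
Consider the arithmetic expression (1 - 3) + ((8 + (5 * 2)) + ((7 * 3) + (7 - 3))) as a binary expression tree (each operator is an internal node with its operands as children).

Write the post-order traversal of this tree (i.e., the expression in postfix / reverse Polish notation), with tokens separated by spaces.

1 3 - 8 5 2 * + 7 3 * 7 3 - + + +

Post-order on an expression tree gives postfix notation: for each operator, emit left operand, right operand, then the operator.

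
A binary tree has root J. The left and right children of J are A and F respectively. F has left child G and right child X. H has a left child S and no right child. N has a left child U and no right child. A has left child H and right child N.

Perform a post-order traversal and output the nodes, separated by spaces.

S H U N A G X F J

Post-order visits the left subtree, then the right subtree, then the node.
At J: go left to A.
  At A: go left to H.
    At H: go left to S.
      S is a leaf — visit S.
    At H: no right child.
    Visit H.
  At A: go right to N.
    At N: go left to U.
      U is a leaf — visit U.
    At N: no right child.
    Visit N.
  Visit A.
At J: go right to F.
  At F: go left to G.
    G is a leaf — visit G.
  At F: go right to X.
    X is a leaf — visit X.
  Visit F.
Visit J.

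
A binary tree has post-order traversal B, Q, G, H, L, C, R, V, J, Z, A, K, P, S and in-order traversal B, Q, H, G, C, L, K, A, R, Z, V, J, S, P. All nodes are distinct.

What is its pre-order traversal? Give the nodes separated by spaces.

The last element of post-order is the root; it splits in-order into left and right subtrees.
Root S: left subtree has 12 nodes {B, Q, H, G, C, L, K, A, R, Z, V, J}, right has 1 {P}.
  Root K: left subtree has 6 nodes {B, Q, H, G, C, L}, right has 5 {A, R, Z, V, J}.
    Root C: left subtree has 4 nodes {B, Q, H, G}, right has 1 {L}.
      Root H: left subtree has 2 nodes {B, Q}, right has 1 {G}.
        Root Q: left subtree has 1 node {B}, right has 0 { }.
    Root A: left subtree has 0 nodes { }, right has 4 {R, Z, V, J}.
      Root Z: left subtree has 1 node {R}, right has 2 {V, J}.
        Root J: left subtree has 1 node {V}, right has 0 { }.

S K C H Q B G L A Z R J V P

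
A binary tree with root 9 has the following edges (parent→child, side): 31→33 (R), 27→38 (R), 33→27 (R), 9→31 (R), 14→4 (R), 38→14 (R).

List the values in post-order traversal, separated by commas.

Post-order visits the left subtree, then the right subtree, then the node.
At 9: no left child.
At 9: go right to 31.
  At 31: no left child.
  At 31: go right to 33.
    At 33: no left child.
    At 33: go right to 27.
      At 27: no left child.
      At 27: go right to 38.
        At 38: no left child.
        At 38: go right to 14.
          At 14: no left child.
          At 14: go right to 4.
            4 is a leaf — visit 4.
          Visit 14.
        Visit 38.
      Visit 27.
    Visit 33.
  Visit 31.
Visit 9.

4, 14, 38, 27, 33, 31, 9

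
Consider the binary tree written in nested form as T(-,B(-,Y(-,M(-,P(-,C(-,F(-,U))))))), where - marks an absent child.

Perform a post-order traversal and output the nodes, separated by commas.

U, F, C, P, M, Y, B, T

Post-order visits the left subtree, then the right subtree, then the node.
At T: no left child.
At T: go right to B.
  At B: no left child.
  At B: go right to Y.
    At Y: no left child.
    At Y: go right to M.
      At M: no left child.
      At M: go right to P.
        At P: no left child.
        At P: go right to C.
          At C: no left child.
          At C: go right to F.
            At F: no left child.
            At F: go right to U.
              U is a leaf — visit U.
            Visit F.
          Visit C.
        Visit P.
      Visit M.
    Visit Y.
  Visit B.
Visit T.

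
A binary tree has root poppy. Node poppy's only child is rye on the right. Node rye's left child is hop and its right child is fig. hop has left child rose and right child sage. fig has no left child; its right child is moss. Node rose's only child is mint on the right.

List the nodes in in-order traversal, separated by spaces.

In-order visits the left subtree, then the node, then the right subtree.
At poppy: no left child.
Visit poppy.
At poppy: go right to rye.
  At rye: go left to hop.
    At hop: go left to rose.
      At rose: no left child.
      Visit rose.
      At rose: go right to mint.
        mint is a leaf — visit mint.
    Visit hop.
    At hop: go right to sage.
      sage is a leaf — visit sage.
  Visit rye.
  At rye: go right to fig.
    At fig: no left child.
    Visit fig.
    At fig: go right to moss.
      moss is a leaf — visit moss.

poppy rose mint hop sage rye fig moss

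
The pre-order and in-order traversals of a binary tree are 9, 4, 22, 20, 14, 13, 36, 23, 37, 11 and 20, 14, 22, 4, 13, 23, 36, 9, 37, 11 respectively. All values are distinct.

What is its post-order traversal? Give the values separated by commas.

14, 20, 22, 23, 36, 13, 4, 11, 37, 9

The first element of pre-order is the root; it splits in-order into left and right subtrees.
Root 9: left subtree has 7 nodes {20, 14, 22, 4, 13, 23, 36}, right has 2 {37, 11}.
  Root 4: left subtree has 3 nodes {20, 14, 22}, right has 3 {13, 23, 36}.
    Root 22: left subtree has 2 nodes {20, 14}, right has 0 { }.
      Root 20: left subtree has 0 nodes { }, right has 1 {14}.
    Root 13: left subtree has 0 nodes { }, right has 2 {23, 36}.
      Root 36: left subtree has 1 node {23}, right has 0 { }.
  Root 37: left subtree has 0 nodes { }, right has 1 {11}.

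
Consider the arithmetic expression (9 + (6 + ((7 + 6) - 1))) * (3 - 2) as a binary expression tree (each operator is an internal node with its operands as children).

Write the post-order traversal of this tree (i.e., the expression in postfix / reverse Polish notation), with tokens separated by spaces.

Post-order on an expression tree gives postfix notation: for each operator, emit left operand, right operand, then the operator.

9 6 7 6 + 1 - + + 3 2 - *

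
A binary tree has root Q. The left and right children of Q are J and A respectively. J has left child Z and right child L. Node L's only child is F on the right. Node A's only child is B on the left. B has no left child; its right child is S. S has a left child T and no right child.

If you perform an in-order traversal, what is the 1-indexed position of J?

In-order visits the left subtree, then the node, then the right subtree.
At Q: go left to J.
  At J: go left to Z.
    Z is a leaf — visit Z.
  Visit J.
  At J: go right to L.
    At L: no left child.
    Visit L.
    At L: go right to F.
      F is a leaf — visit F.
Visit Q.
At Q: go right to A.
  At A: go left to B.
    At B: no left child.
    Visit B.
    At B: go right to S.
      At S: go left to T.
        T is a leaf — visit T.
      Visit S.
      At S: no right child.
  Visit A.
  At A: no right child.
Full in-order sequence: Z, J, L, F, Q, B, T, S, A.

2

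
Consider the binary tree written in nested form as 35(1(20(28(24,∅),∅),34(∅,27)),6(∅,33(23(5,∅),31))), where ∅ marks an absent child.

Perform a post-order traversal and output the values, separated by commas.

24, 28, 20, 27, 34, 1, 5, 23, 31, 33, 6, 35

Post-order visits the left subtree, then the right subtree, then the node.
At 35: go left to 1.
  At 1: go left to 20.
    At 20: go left to 28.
      At 28: go left to 24.
        24 is a leaf — visit 24.
      At 28: no right child.
      Visit 28.
    At 20: no right child.
    Visit 20.
  At 1: go right to 34.
    At 34: no left child.
    At 34: go right to 27.
      27 is a leaf — visit 27.
    Visit 34.
  Visit 1.
At 35: go right to 6.
  At 6: no left child.
  At 6: go right to 33.
    At 33: go left to 23.
      At 23: go left to 5.
        5 is a leaf — visit 5.
      At 23: no right child.
      Visit 23.
    At 33: go right to 31.
      31 is a leaf — visit 31.
    Visit 33.
  Visit 6.
Visit 35.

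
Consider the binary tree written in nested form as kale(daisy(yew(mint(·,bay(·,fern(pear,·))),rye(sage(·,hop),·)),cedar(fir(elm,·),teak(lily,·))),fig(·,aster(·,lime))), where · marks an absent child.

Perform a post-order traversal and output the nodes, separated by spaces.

pear fern bay mint hop sage rye yew elm fir lily teak cedar daisy lime aster fig kale

Post-order visits the left subtree, then the right subtree, then the node.
At kale: go left to daisy.
  At daisy: go left to yew.
    At yew: go left to mint.
      At mint: no left child.
      At mint: go right to bay.
        At bay: no left child.
        At bay: go right to fern.
          At fern: go left to pear.
            pear is a leaf — visit pear.
          At fern: no right child.
          Visit fern.
        Visit bay.
      Visit mint.
    At yew: go right to rye.
      At rye: go left to sage.
        At sage: no left child.
        At sage: go right to hop.
          hop is a leaf — visit hop.
        Visit sage.
      At rye: no right child.
      Visit rye.
    Visit yew.
  At daisy: go right to cedar.
    At cedar: go left to fir.
      At fir: go left to elm.
        elm is a leaf — visit elm.
      At fir: no right child.
      Visit fir.
    At cedar: go right to teak.
      At teak: go left to lily.
        lily is a leaf — visit lily.
      At teak: no right child.
      Visit teak.
    Visit cedar.
  Visit daisy.
At kale: go right to fig.
  At fig: no left child.
  At fig: go right to aster.
    At aster: no left child.
    At aster: go right to lime.
      lime is a leaf — visit lime.
    Visit aster.
  Visit fig.
Visit kale.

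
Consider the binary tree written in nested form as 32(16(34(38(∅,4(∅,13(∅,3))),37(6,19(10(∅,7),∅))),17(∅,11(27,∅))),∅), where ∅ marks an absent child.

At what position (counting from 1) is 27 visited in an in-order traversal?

In-order visits the left subtree, then the node, then the right subtree.
At 32: go left to 16.
  At 16: go left to 34.
    At 34: go left to 38.
      At 38: no left child.
      Visit 38.
      At 38: go right to 4.
        At 4: no left child.
        Visit 4.
        At 4: go right to 13.
          At 13: no left child.
          Visit 13.
          At 13: go right to 3.
            3 is a leaf — visit 3.
    Visit 34.
    At 34: go right to 37.
      At 37: go left to 6.
        6 is a leaf — visit 6.
      Visit 37.
      At 37: go right to 19.
        At 19: go left to 10.
          At 10: no left child.
          Visit 10.
          At 10: go right to 7.
            7 is a leaf — visit 7.
        Visit 19.
        At 19: no right child.
  Visit 16.
  At 16: go right to 17.
    At 17: no left child.
    Visit 17.
    At 17: go right to 11.
      At 11: go left to 27.
        27 is a leaf — visit 27.
      Visit 11.
      At 11: no right child.
Visit 32.
At 32: no right child.
Full in-order sequence: 38, 4, 13, 3, 34, 6, 37, 10, 7, 19, 16, 17, 27, 11, 32.

13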